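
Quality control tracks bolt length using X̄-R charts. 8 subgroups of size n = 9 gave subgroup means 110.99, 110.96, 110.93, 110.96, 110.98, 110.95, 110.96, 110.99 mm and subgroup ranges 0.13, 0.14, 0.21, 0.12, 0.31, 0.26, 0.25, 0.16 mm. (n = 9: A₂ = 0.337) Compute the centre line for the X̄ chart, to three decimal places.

110.965

X̄̄ = (110.99 + 110.96 + 110.93 + 110.96 + 110.98 + 110.95 + 110.96 + 110.99) / 8 = 887.7200 / 8 = 110.9650
CL = X̄̄ = 110.9650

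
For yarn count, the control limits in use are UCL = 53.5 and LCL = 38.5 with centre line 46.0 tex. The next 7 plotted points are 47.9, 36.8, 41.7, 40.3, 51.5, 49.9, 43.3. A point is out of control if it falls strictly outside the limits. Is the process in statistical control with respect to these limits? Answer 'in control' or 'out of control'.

Compare each point to [38.5, 53.5]: sample 2 = 36.8 < LCL.

out of control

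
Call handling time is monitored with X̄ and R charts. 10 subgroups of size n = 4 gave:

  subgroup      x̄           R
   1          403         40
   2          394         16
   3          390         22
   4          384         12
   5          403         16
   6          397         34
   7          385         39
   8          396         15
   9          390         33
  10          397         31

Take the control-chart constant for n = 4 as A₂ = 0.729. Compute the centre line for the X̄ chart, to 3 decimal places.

X̄̄ = (403 + 394 + 390 + 384 + 403 + 397 + 385 + 396 + 390 + 397) / 10 = 3939.0000 / 10 = 393.9000
CL = X̄̄ = 393.9000

393.900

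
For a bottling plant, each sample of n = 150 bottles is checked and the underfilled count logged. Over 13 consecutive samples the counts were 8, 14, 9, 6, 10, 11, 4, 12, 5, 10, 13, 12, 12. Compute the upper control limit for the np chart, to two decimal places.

18.73

p̄ = Σdᵢ / (k·n) = 126 / (13 × 150) = 0.06462
UCL = np̄ + 3·√(np̄(1−p̄)) = 9.6923 + 3 × √(9.6923×0.93538) = 9.6923 + 3 × 3.0110 = 18.7253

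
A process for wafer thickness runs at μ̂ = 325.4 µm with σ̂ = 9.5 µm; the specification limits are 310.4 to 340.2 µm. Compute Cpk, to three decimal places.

0.519

Cpu = (USL − μ̂) / (3σ̂) = (340.2 − 325.4) / (3 × 9.5) = 0.5193; Cpl = (μ̂ − LSL) / (3σ̂) = (325.4 − 310.4) / (3 × 9.5) = 0.5263; Cpk = min(Cpu, Cpl) = 0.5193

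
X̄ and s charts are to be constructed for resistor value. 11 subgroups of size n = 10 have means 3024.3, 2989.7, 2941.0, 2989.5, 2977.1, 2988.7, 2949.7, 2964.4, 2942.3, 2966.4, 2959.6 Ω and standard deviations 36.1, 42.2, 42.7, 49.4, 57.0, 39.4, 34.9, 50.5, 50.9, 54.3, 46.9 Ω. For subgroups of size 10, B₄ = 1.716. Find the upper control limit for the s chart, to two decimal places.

s̄ = (36.1 + 42.2 + 42.7 + 49.4 + 57.0 + 39.4 + 34.9 + 50.5 + 50.9 + 54.3 + 46.9) / 11 = 45.8455
UCL_s = B₄·s̄ = 1.716 × 45.8455 = 78.6708

78.67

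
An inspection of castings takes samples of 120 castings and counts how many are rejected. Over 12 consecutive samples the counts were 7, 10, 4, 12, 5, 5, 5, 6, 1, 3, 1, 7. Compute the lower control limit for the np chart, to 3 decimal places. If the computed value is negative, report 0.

p̄ = Σdᵢ / (k·n) = 66 / (12 × 120) = 0.04583
LCL = np̄ − 3·√(np̄(1−p̄)) = 5.5000 − 3 × 2.2908 = -1.3725 → 0 (negative, so LCL = 0)

0.000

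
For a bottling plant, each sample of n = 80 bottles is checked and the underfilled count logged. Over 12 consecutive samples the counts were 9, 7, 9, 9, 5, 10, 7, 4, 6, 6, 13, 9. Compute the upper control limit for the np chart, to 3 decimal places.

15.808

p̄ = Σdᵢ / (k·n) = 94 / (12 × 80) = 0.09792
UCL = np̄ + 3·√(np̄(1−p̄)) = 7.8333 + 3 × √(7.8333×0.90208) = 7.8333 + 3 × 2.6583 = 15.8081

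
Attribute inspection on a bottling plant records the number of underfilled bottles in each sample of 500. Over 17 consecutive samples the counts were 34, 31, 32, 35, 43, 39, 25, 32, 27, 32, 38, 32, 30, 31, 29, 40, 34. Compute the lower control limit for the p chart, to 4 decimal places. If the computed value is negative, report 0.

p̄ = Σdᵢ / (k·n) = 564 / (17 × 500) = 0.06635
LCL = p̄ − 3·√(p̄(1−p̄)/n) = 0.06635 − 3 × 0.01113 = 0.03296

0.0330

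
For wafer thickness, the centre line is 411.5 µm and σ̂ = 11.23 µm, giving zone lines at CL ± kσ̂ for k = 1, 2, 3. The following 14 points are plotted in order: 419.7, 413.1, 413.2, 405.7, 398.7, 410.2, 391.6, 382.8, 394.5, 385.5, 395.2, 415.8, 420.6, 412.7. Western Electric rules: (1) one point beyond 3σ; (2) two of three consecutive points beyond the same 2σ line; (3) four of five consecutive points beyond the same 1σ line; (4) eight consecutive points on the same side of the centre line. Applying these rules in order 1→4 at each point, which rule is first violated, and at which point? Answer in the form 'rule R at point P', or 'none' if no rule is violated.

rule 3 at point 9

Zone of each point (C = within 1σ̂, B = 1σ̂–2σ̂, A = 2σ̂–3σ̂, * = beyond 3σ̂; sign = side of CL): 1:+C, 2:+C, 3:+C, 4:-C, 5:-B, 6:-C, 7:-B, 8:-A, 9:-B, 10:-A, 11:-B, 12:+C, 13:+C, 14:+C
Rule 3 (four of five consecutive points beyond the same 1σ limit) is satisfied at point 9.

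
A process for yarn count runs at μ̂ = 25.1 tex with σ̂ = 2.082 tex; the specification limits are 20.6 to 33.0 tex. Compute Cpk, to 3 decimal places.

0.720

Cpu = (USL − μ̂) / (3σ̂) = (33.0 − 25.1) / (3 × 2.082) = 1.2648; Cpl = (μ̂ − LSL) / (3σ̂) = (25.1 − 20.6) / (3 × 2.082) = 0.7205; Cpk = min(Cpu, Cpl) = 0.7205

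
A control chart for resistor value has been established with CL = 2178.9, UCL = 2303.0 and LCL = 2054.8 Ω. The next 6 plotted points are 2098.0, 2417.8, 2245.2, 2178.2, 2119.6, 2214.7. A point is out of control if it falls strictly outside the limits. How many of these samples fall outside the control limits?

Compare each point to [2054.8, 2303.0]: sample 2 = 2417.8 > UCL.

1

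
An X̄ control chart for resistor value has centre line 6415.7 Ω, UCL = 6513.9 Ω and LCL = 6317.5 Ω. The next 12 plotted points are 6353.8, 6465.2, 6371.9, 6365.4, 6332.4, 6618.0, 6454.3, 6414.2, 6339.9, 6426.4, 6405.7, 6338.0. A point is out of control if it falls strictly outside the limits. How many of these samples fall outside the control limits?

Compare each point to [6317.5, 6513.9]: sample 6 = 6618.0 > UCL.

1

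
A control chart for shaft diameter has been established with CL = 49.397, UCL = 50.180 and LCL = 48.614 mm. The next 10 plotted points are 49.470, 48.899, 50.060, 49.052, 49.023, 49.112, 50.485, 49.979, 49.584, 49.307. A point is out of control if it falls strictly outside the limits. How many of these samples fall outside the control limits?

1

Compare each point to [48.614, 50.180]: sample 7 = 50.485 > UCL.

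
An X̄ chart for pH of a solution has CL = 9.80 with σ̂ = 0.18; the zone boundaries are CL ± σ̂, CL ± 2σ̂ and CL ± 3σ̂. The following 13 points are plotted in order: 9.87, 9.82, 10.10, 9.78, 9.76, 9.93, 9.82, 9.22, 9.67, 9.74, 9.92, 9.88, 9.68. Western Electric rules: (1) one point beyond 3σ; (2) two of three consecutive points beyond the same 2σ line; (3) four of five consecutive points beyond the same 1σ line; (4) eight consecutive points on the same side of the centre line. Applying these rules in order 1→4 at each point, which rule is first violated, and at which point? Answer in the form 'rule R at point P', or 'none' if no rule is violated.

Zone of each point (C = within 1σ̂, B = 1σ̂–2σ̂, A = 2σ̂–3σ̂, * = beyond 3σ̂; sign = side of CL): 1:+C, 2:+C, 3:+B, 4:-C, 5:-C, 6:+C, 7:+C, 8:-*, 9:-C, 10:-C, 11:+C, 12:+C, 13:-C
Rule 1 (one point beyond the 3σ limits) is satisfied at point 8.

rule 1 at point 8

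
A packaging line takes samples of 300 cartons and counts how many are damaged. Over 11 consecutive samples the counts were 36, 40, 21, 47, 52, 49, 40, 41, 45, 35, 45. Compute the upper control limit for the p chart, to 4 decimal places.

p̄ = Σdᵢ / (k·n) = 451 / (11 × 300) = 0.13667
UCL = p̄ + 3·√(p̄(1−p̄)/n) = 0.13667 + 3 × √(0.13667×0.86333/300) = 0.13667 + 3 × 0.01983 = 0.19616

0.1962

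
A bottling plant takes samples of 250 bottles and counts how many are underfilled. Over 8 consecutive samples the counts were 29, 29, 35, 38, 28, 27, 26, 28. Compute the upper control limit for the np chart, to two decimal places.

45.41

p̄ = Σdᵢ / (k·n) = 240 / (8 × 250) = 0.12000
UCL = np̄ + 3·√(np̄(1−p̄)) = 30.0000 + 3 × √(30.0000×0.88000) = 30.0000 + 3 × 5.1381 = 45.4143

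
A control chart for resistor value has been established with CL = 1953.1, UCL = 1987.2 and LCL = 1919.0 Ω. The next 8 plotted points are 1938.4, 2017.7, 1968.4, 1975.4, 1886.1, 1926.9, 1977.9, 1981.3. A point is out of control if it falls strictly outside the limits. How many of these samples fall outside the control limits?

2

Compare each point to [1919.0, 1987.2]: sample 2 = 2017.7 > UCL; sample 5 = 1886.1 < LCL.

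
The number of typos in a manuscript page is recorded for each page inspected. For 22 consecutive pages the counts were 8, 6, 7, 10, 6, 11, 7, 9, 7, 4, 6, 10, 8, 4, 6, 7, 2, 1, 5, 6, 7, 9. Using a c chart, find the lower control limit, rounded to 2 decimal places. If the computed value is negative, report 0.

c̄ = (8 + 6 + 7 + 10 + 6 + 11 + 7 + 9 + 7 + 4 + 6 + 10 + 8 + 4 + 6 + 7 + 2 + 1 + 5 + 6 + 7 + 9) / 22 = 146 / 22 = 6.6364
LCL = c̄ − 3√c̄ = 6.6364 − 3 × 2.5761 = -1.0920 → 0 (cannot be negative)

0.00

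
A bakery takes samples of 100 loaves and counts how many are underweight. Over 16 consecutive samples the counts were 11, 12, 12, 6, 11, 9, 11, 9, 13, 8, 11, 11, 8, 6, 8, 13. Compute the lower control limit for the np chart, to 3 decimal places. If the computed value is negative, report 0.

p̄ = Σdᵢ / (k·n) = 159 / (16 × 100) = 0.09938
LCL = np̄ − 3·√(np̄(1−p̄)) = 9.9375 − 3 × 2.9916 = 0.9626

0.963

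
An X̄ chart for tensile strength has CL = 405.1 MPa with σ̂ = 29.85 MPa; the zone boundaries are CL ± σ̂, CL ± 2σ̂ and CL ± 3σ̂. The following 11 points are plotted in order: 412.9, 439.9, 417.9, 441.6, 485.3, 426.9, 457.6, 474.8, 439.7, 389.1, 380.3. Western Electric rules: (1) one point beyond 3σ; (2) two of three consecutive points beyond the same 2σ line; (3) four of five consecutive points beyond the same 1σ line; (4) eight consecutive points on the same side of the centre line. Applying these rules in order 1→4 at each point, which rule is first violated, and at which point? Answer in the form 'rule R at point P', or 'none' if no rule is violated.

Zone of each point (C = within 1σ̂, B = 1σ̂–2σ̂, A = 2σ̂–3σ̂, * = beyond 3σ̂; sign = side of CL): 1:+C, 2:+B, 3:+C, 4:+B, 5:+A, 6:+C, 7:+B, 8:+A, 9:+B, 10:-C, 11:-C
Rule 3 (four of five consecutive points beyond the same 1σ limit) is satisfied at point 8.

rule 3 at point 8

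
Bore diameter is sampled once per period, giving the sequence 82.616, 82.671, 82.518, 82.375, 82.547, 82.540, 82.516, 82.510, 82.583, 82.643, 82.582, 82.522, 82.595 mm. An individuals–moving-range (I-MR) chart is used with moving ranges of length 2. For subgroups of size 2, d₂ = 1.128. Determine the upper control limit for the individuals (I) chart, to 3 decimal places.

X̄ = (82.616 + 82.671 + 82.518 + 82.375 + 82.547 + 82.540 + 82.516 + 82.510 + 82.583 + 82.643 + 82.582 + 82.522 + 82.595) / 13 = 82.5552
Moving ranges: 0.055, 0.153, 0.143, 0.172, 0.007, 0.024, 0.006, 0.073, 0.060, 0.061, 0.060, 0.073; M̄R̄ = 0.8870 / 12 = 0.0739
UCL = X̄ + 3·M̄R̄/d₂ = 82.5552 + 3 × 0.0739 / 1.128 = 82.7518

82.752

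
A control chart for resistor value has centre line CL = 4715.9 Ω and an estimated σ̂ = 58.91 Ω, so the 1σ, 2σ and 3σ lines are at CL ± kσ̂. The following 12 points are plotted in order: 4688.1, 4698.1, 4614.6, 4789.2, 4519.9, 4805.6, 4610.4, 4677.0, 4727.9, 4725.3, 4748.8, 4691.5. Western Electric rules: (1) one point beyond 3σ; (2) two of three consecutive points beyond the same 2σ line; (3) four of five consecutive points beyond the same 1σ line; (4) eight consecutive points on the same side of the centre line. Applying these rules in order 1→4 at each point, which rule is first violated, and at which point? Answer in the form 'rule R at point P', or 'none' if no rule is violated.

Zone of each point (C = within 1σ̂, B = 1σ̂–2σ̂, A = 2σ̂–3σ̂, * = beyond 3σ̂; sign = side of CL): 1:-C, 2:-C, 3:-B, 4:+B, 5:-*, 6:+B, 7:-B, 8:-C, 9:+C, 10:+C, 11:+C, 12:-C
Rule 1 (one point beyond the 3σ limits) is satisfied at point 5.

rule 1 at point 5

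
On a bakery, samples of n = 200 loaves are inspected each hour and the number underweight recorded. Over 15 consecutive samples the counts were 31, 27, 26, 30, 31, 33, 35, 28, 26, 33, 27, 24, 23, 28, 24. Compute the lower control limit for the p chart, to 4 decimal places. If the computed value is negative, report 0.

0.0680

p̄ = Σdᵢ / (k·n) = 426 / (15 × 200) = 0.14200
LCL = p̄ − 3·√(p̄(1−p̄)/n) = 0.14200 − 3 × 0.02468 = 0.06796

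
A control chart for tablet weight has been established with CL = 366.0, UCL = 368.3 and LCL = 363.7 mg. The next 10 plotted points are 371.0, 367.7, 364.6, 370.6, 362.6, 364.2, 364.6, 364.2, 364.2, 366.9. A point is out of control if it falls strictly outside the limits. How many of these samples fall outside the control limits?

Compare each point to [363.7, 368.3]: sample 1 = 371.0 > UCL; sample 4 = 370.6 > UCL; sample 5 = 362.6 < LCL.

3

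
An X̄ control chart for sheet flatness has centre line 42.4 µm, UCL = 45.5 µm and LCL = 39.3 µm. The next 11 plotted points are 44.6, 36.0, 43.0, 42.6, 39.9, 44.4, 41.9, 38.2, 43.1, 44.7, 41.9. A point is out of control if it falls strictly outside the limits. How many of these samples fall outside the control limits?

Compare each point to [39.3, 45.5]: sample 2 = 36.0 < LCL; sample 8 = 38.2 < LCL.

2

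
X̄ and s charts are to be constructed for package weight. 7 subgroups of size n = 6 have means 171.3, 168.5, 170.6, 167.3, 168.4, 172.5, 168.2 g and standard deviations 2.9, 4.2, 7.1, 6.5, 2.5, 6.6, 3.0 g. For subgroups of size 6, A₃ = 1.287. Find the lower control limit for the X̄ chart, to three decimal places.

163.512

X̄̄ = (171.3 + 168.5 + 170.6 + 167.3 + 168.4 + 172.5 + 168.2) / 7 = 169.5429
s̄ = (2.9 + 4.2 + 7.1 + 6.5 + 2.5 + 6.6 + 3.0) / 7 = 4.6857
LCL = X̄̄ − A₃·s̄ = 169.5429 − 1.287 × 4.6857 = 163.5123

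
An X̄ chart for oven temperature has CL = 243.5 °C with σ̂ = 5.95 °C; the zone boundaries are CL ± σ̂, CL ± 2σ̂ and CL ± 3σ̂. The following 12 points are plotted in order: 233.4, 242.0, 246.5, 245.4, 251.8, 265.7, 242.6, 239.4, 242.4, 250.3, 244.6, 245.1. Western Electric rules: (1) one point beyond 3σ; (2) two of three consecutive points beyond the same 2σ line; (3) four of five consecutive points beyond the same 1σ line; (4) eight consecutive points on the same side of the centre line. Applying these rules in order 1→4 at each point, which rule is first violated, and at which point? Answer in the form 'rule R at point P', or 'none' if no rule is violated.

rule 1 at point 6

Zone of each point (C = within 1σ̂, B = 1σ̂–2σ̂, A = 2σ̂–3σ̂, * = beyond 3σ̂; sign = side of CL): 1:-B, 2:-C, 3:+C, 4:+C, 5:+B, 6:+*, 7:-C, 8:-C, 9:-C, 10:+B, 11:+C, 12:+C
Rule 1 (one point beyond the 3σ limits) is satisfied at point 6.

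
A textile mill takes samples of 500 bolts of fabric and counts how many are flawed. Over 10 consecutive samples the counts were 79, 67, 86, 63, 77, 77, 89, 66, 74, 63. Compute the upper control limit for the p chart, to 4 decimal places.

p̄ = Σdᵢ / (k·n) = 741 / (10 × 500) = 0.14820
UCL = p̄ + 3·√(p̄(1−p̄)/n) = 0.14820 + 3 × √(0.14820×0.85180/500) = 0.14820 + 3 × 0.01589 = 0.19587

0.1959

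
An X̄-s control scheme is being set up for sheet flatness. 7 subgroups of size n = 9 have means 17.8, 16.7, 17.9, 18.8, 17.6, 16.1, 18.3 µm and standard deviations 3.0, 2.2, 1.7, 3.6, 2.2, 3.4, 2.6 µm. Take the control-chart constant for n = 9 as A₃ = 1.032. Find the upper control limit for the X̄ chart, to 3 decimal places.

X̄̄ = (17.8 + 16.7 + 17.9 + 18.8 + 17.6 + 16.1 + 18.3) / 7 = 17.6000
s̄ = (3.0 + 2.2 + 1.7 + 3.6 + 2.2 + 3.4 + 2.6) / 7 = 2.6714
UCL = X̄̄ + A₃·s̄ = 17.6000 + 1.032 × 2.6714 = 20.3569

20.357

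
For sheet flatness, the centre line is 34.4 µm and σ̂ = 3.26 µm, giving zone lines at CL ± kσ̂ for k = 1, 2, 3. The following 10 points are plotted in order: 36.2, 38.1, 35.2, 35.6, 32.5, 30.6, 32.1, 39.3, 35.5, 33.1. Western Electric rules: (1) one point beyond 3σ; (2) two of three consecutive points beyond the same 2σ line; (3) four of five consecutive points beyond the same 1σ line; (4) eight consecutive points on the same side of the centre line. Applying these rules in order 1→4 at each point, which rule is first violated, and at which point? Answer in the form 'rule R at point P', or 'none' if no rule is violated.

Zone of each point (C = within 1σ̂, B = 1σ̂–2σ̂, A = 2σ̂–3σ̂, * = beyond 3σ̂; sign = side of CL): 1:+C, 2:+B, 3:+C, 4:+C, 5:-C, 6:-B, 7:-C, 8:+B, 9:+C, 10:-C
No rule fires across all 10 points.

none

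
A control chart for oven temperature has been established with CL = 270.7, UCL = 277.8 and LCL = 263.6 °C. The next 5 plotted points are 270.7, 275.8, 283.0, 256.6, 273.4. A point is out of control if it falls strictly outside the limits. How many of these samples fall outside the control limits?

Compare each point to [263.6, 277.8]: sample 3 = 283.0 > UCL; sample 4 = 256.6 < LCL.

2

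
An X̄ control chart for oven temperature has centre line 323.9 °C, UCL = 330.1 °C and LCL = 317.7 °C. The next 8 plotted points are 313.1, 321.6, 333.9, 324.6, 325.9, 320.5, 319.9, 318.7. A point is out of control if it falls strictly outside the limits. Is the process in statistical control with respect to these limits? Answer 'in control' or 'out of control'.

out of control

Compare each point to [317.7, 330.1]: sample 1 = 313.1 < LCL; sample 3 = 333.9 > UCL.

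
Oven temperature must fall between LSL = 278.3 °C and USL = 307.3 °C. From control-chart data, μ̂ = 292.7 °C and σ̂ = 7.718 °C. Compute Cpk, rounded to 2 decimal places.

0.62

Cpu = (USL − μ̂) / (3σ̂) = (307.3 − 292.7) / (3 × 7.718) = 0.6306; Cpl = (μ̂ − LSL) / (3σ̂) = (292.7 − 278.3) / (3 × 7.718) = 0.6219; Cpk = min(Cpu, Cpl) = 0.6219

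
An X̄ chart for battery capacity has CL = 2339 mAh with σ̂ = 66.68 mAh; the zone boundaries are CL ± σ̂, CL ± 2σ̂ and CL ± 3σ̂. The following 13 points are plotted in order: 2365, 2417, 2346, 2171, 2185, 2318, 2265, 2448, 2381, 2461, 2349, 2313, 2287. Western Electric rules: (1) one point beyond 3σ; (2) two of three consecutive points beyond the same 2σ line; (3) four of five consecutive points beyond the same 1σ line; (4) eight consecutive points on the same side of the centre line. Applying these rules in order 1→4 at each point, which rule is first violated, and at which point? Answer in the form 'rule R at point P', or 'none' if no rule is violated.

Zone of each point (C = within 1σ̂, B = 1σ̂–2σ̂, A = 2σ̂–3σ̂, * = beyond 3σ̂; sign = side of CL): 1:+C, 2:+B, 3:+C, 4:-A, 5:-A, 6:-C, 7:-B, 8:+B, 9:+C, 10:+B, 11:+C, 12:-C, 13:-C
Rule 2 (two of three consecutive points beyond the same 2σ limit) is satisfied at point 5.

rule 2 at point 5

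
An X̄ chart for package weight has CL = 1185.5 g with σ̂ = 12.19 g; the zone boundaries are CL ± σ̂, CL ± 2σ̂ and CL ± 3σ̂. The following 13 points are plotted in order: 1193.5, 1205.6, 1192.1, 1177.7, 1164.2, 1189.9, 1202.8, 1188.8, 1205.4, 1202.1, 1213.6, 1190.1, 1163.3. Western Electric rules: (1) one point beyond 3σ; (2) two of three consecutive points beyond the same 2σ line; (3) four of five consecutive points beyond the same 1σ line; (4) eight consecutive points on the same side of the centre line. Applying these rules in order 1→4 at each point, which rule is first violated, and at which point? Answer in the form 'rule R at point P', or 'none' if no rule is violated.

rule 3 at point 11

Zone of each point (C = within 1σ̂, B = 1σ̂–2σ̂, A = 2σ̂–3σ̂, * = beyond 3σ̂; sign = side of CL): 1:+C, 2:+B, 3:+C, 4:-C, 5:-B, 6:+C, 7:+B, 8:+C, 9:+B, 10:+B, 11:+A, 12:+C, 13:-B
Rule 3 (four of five consecutive points beyond the same 1σ limit) is satisfied at point 11.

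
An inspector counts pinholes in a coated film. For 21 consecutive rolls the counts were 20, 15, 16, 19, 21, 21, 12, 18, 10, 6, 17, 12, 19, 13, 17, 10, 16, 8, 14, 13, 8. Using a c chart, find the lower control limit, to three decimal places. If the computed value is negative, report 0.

3.091

c̄ = (20 + 15 + 16 + 19 + 21 + 21 + 12 + 18 + 10 + 6 + 17 + 12 + 19 + 13 + 17 + 10 + 16 + 8 + 14 + 13 + 8) / 21 = 305 / 21 = 14.5238
LCL = c̄ − 3√c̄ = 14.5238 − 3 × 3.8110 = 3.0908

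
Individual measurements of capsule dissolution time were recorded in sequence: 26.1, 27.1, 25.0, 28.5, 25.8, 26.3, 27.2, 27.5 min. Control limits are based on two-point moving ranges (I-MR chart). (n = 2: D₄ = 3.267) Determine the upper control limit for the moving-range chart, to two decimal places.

5.13

Moving ranges: 1.0, 2.1, 3.5, 2.7, 0.5, 0.9, 0.3; M̄R̄ = 11.0000 / 7 = 1.5714
UCL_MR = D₄·M̄R̄ = 3.267 × 1.5714 = 5.1339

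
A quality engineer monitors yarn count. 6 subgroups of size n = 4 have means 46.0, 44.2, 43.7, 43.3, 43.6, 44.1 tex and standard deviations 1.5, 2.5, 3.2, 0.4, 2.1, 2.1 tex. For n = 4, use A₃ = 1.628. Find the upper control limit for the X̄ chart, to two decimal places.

X̄̄ = (46.0 + 44.2 + 43.7 + 43.3 + 43.6 + 44.1) / 6 = 44.1500
s̄ = (1.5 + 2.5 + 3.2 + 0.4 + 2.1 + 2.1) / 6 = 1.9667
UCL = X̄̄ + A₃·s̄ = 44.1500 + 1.628 × 1.9667 = 47.3517

47.35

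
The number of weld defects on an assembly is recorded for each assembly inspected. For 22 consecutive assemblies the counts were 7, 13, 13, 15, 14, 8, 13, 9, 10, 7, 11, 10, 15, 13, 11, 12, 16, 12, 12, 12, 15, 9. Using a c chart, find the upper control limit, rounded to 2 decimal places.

c̄ = (7 + 13 + 13 + 15 + 14 + 8 + 13 + 9 + 10 + 7 + 11 + 10 + 15 + 13 + 11 + 12 + 16 + 12 + 12 + 12 + 15 + 9) / 22 = 257 / 22 = 11.6818
UCL = c̄ + 3√c̄ = 11.6818 + 3 × √11.6818 = 11.6818 + 3 × 3.4179 = 21.9354

21.94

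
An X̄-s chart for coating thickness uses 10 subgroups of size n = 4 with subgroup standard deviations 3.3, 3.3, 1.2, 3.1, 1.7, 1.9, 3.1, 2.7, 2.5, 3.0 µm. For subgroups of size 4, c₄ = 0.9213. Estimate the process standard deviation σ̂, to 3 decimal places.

s̄ = (3.3 + 3.3 + 1.2 + 3.1 + 1.7 + 1.9 + 3.1 + 2.7 + 2.5 + 3.0) / 10 = 2.5800
σ̂ = s̄ / c₄ = 2.5800 / 0.9213 = 2.8004

2.800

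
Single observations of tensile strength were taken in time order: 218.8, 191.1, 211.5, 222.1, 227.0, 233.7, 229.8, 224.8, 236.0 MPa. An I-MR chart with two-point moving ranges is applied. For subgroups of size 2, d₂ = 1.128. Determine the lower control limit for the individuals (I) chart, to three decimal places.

191.591

X̄ = (218.8 + 191.1 + 211.5 + 222.1 + 227.0 + 233.7 + 229.8 + 224.8 + 236.0) / 9 = 221.6444
Moving ranges: 27.7, 20.4, 10.6, 4.9, 6.7, 3.9, 5.0, 11.2; M̄R̄ = 90.4000 / 8 = 11.3000
LCL = X̄ − 3·M̄R̄/d₂ = 221.6444 − 3 × 11.3000 / 1.128 = 191.5913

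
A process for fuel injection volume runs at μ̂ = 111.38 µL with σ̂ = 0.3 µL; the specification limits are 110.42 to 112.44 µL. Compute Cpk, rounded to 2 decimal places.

1.07

Cpu = (USL − μ̂) / (3σ̂) = (112.44 − 111.38) / (3 × 0.3) = 1.1778; Cpl = (μ̂ − LSL) / (3σ̂) = (111.38 − 110.42) / (3 × 0.3) = 1.0667; Cpk = min(Cpu, Cpl) = 1.0667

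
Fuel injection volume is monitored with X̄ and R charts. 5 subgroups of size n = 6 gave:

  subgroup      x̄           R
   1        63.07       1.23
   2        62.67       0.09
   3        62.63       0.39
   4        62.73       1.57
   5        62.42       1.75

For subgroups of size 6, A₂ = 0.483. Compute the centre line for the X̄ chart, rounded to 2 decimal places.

62.70

X̄̄ = (63.07 + 62.67 + 62.63 + 62.73 + 62.42) / 5 = 313.5200 / 5 = 62.7040
CL = X̄̄ = 62.7040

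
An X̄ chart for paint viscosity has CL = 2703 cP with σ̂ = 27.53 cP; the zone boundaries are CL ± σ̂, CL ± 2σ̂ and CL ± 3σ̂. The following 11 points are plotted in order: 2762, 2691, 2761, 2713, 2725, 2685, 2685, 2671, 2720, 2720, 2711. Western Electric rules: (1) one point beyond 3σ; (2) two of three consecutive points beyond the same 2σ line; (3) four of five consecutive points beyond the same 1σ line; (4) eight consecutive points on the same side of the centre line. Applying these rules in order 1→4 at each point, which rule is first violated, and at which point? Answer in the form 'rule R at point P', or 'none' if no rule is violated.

Zone of each point (C = within 1σ̂, B = 1σ̂–2σ̂, A = 2σ̂–3σ̂, * = beyond 3σ̂; sign = side of CL): 1:+A, 2:-C, 3:+A, 4:+C, 5:+C, 6:-C, 7:-C, 8:-B, 9:+C, 10:+C, 11:+C
Rule 2 (two of three consecutive points beyond the same 2σ limit) is satisfied at point 3.

rule 2 at point 3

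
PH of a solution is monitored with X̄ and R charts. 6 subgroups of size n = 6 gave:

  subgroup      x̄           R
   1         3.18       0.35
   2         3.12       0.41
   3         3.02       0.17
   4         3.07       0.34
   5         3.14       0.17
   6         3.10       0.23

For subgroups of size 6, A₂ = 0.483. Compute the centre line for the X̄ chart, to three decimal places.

X̄̄ = (3.18 + 3.12 + 3.02 + 3.07 + 3.14 + 3.10) / 6 = 18.6300 / 6 = 3.1050
CL = X̄̄ = 3.1050

3.105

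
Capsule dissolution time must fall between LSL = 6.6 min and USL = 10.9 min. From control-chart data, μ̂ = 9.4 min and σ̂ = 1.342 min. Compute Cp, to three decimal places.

Cp = (USL − LSL) / (6σ̂) = (10.9 − 6.6) / (6 × 1.342) = 4.3000 / 8.0520 = 0.5340

0.534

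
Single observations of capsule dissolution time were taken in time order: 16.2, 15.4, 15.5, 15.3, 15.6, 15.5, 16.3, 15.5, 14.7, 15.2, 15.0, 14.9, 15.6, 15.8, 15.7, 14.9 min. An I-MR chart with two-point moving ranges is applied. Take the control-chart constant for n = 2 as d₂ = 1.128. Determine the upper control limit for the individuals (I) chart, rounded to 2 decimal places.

X̄ = (16.2 + 15.4 + 15.5 + 15.3 + 15.6 + 15.5 + 16.3 + 15.5 + 14.7 + 15.2 + 15.0 + 14.9 + 15.6 + 15.8 + 15.7 + 14.9) / 16 = 15.4437
Moving ranges: 0.8, 0.1, 0.2, 0.3, 0.1, 0.8, 0.8, 0.8, 0.5, 0.2, 0.1, 0.7, 0.2, 0.1, 0.8; M̄R̄ = 6.5000 / 15 = 0.4333
UCL = X̄ + 3·M̄R̄/d₂ = 15.4437 + 3 × 0.4333 / 1.128 = 16.5962

16.60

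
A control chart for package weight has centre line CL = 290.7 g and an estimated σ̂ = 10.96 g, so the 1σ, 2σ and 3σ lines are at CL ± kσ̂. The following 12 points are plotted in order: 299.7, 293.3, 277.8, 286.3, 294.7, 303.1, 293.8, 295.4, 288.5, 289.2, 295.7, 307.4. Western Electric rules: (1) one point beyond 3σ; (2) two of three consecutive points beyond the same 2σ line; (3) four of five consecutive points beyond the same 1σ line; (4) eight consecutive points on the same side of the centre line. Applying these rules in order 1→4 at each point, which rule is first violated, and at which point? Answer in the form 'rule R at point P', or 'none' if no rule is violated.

none

Zone of each point (C = within 1σ̂, B = 1σ̂–2σ̂, A = 2σ̂–3σ̂, * = beyond 3σ̂; sign = side of CL): 1:+C, 2:+C, 3:-B, 4:-C, 5:+C, 6:+B, 7:+C, 8:+C, 9:-C, 10:-C, 11:+C, 12:+B
No rule fires across all 12 points.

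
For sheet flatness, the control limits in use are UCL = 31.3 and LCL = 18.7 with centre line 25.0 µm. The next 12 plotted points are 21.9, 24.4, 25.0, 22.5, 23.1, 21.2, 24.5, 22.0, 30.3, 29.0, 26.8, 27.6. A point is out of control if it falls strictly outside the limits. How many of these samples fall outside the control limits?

All 12 points lie within [18.7, 31.3].

0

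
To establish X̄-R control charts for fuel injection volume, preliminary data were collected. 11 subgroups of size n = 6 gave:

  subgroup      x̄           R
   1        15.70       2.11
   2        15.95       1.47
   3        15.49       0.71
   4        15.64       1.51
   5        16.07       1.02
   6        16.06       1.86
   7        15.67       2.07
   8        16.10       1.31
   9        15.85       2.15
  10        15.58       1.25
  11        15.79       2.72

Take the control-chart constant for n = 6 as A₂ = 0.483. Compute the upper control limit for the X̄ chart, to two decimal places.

16.61

X̄̄ = (15.70 + 15.95 + 15.49 + 15.64 + 16.07 + 16.06 + 15.67 + 16.10 + 15.85 + 15.58 + 15.79) / 11 = 173.9000 / 11 = 15.8091
R̄ = (2.11 + 1.47 + 0.71 + 1.51 + 1.02 + 1.86 + 2.07 + 1.31 + 2.15 + 1.25 + 2.72) / 11 = 18.1800 / 11 = 1.6527
UCL = X̄̄ + A₂·R̄ = 15.8091 + 0.483 × 1.6527 = 16.6074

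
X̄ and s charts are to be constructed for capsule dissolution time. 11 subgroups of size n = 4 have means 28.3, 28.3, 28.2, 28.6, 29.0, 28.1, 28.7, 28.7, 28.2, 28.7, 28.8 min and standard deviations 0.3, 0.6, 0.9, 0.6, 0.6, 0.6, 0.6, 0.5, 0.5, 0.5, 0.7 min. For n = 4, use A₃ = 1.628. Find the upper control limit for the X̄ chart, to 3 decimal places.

X̄̄ = (28.3 + 28.3 + 28.2 + 28.6 + 29.0 + 28.1 + 28.7 + 28.7 + 28.2 + 28.7 + 28.8) / 11 = 28.5091
s̄ = (0.3 + 0.6 + 0.9 + 0.6 + 0.6 + 0.6 + 0.6 + 0.5 + 0.5 + 0.5 + 0.7) / 11 = 0.5818
UCL = X̄̄ + A₃·s̄ = 28.5091 + 1.628 × 0.5818 = 29.4563

29.456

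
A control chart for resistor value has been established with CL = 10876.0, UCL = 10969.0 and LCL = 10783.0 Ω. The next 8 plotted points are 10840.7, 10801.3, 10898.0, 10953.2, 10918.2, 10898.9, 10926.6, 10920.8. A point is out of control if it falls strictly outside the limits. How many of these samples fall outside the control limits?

0

All 8 points lie within [10783.0, 10969.0].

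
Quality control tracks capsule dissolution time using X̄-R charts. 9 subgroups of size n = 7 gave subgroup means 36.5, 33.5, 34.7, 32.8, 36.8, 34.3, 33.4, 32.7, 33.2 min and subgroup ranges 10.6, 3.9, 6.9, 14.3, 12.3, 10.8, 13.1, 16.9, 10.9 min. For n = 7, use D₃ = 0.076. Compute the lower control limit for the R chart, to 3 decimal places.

R̄ = (10.6 + 3.9 + 6.9 + 14.3 + 12.3 + 10.8 + 13.1 + 16.9 + 10.9) / 9 = 99.7000 / 9 = 11.0778
LCL_R = D₃·R̄ = 0.076 × 11.0778 = 0.8419

0.842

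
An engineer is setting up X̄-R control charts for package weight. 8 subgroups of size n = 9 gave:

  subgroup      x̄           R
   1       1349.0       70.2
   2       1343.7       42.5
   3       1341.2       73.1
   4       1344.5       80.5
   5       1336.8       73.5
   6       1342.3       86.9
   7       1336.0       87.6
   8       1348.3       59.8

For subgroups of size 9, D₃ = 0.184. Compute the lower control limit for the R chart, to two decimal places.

13.20

R̄ = (70.2 + 42.5 + 73.1 + 80.5 + 73.5 + 86.9 + 87.6 + 59.8) / 8 = 574.1000 / 8 = 71.7625
LCL_R = D₃·R̄ = 0.184 × 71.7625 = 13.2043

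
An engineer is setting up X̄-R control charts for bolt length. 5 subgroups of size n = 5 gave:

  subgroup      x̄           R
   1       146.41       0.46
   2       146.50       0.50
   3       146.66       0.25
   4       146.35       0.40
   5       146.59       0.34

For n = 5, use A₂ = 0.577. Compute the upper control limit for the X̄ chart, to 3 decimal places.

146.727

X̄̄ = (146.41 + 146.50 + 146.66 + 146.35 + 146.59) / 5 = 732.5100 / 5 = 146.5020
R̄ = (0.46 + 0.50 + 0.25 + 0.40 + 0.34) / 5 = 1.9500 / 5 = 0.3900
UCL = X̄̄ + A₂·R̄ = 146.5020 + 0.577 × 0.3900 = 146.7270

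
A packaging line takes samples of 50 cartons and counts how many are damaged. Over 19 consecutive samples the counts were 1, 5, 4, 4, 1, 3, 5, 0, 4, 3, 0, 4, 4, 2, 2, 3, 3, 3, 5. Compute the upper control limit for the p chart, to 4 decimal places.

p̄ = Σdᵢ / (k·n) = 56 / (19 × 50) = 0.05895
UCL = p̄ + 3·√(p̄(1−p̄)/n) = 0.05895 + 3 × √(0.05895×0.94105/50) = 0.05895 + 3 × 0.03331 = 0.15887

0.1589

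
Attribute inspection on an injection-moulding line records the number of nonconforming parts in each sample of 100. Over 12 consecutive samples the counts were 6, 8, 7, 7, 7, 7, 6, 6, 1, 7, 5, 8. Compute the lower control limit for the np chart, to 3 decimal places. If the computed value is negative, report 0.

p̄ = Σdᵢ / (k·n) = 75 / (12 × 100) = 0.06250
LCL = np̄ − 3·√(np̄(1−p̄)) = 6.2500 − 3 × 2.4206 = -1.0118 → 0 (negative, so LCL = 0)

0.000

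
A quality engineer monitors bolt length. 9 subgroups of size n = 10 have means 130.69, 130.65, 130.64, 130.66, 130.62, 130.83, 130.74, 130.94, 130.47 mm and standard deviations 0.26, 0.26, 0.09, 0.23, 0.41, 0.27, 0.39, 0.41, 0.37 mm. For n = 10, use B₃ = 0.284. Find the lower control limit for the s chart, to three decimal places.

s̄ = (0.26 + 0.26 + 0.09 + 0.23 + 0.41 + 0.27 + 0.39 + 0.41 + 0.37) / 9 = 0.2989
LCL_s = B₃·s̄ = 0.284 × 0.2989 = 0.0849

0.085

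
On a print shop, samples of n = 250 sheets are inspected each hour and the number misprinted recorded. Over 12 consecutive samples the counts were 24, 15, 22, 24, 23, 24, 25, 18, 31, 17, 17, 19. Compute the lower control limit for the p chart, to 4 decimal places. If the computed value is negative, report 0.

0.0330

p̄ = Σdᵢ / (k·n) = 259 / (12 × 250) = 0.08633
LCL = p̄ − 3·√(p̄(1−p̄)/n) = 0.08633 − 3 × 0.01776 = 0.03304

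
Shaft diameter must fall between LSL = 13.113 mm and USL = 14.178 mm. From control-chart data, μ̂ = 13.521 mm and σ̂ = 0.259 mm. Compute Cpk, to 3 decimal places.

0.525

Cpu = (USL − μ̂) / (3σ̂) = (14.178 − 13.521) / (3 × 0.259) = 0.8456; Cpl = (μ̂ − LSL) / (3σ̂) = (13.521 − 13.113) / (3 × 0.259) = 0.5251; Cpk = min(Cpu, Cpl) = 0.5251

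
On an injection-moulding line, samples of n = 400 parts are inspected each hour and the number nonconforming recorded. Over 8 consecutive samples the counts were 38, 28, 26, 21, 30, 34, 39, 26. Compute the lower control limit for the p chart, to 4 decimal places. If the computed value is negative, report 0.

p̄ = Σdᵢ / (k·n) = 242 / (8 × 400) = 0.07562
LCL = p̄ − 3·√(p̄(1−p̄)/n) = 0.07562 − 3 × 0.01322 = 0.03597

0.0360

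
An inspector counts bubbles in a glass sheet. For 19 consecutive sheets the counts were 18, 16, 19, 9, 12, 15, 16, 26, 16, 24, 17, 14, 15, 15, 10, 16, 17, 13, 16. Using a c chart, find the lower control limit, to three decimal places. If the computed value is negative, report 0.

c̄ = (18 + 16 + 19 + 9 + 12 + 15 + 16 + 26 + 16 + 24 + 17 + 14 + 15 + 15 + 10 + 16 + 17 + 13 + 16) / 19 = 304 / 19 = 16.0000
LCL = c̄ − 3√c̄ = 16.0000 − 3 × 4.0000 = 4.0000

4.000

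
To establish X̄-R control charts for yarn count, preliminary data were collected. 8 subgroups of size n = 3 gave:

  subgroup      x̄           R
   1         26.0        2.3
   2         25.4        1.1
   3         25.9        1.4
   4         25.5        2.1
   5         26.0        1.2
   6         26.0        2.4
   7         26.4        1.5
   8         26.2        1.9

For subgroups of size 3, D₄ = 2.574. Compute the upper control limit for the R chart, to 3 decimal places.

R̄ = (2.3 + 1.1 + 1.4 + 2.1 + 1.2 + 2.4 + 1.5 + 1.9) / 8 = 13.9000 / 8 = 1.7375
UCL_R = D₄·R̄ = 2.574 × 1.7375 = 4.4723

4.472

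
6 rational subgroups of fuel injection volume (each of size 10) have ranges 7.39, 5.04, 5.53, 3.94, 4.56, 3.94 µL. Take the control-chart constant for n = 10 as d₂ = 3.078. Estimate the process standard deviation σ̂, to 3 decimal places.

R̄ = (7.39 + 5.04 + 5.53 + 3.94 + 4.56 + 3.94) / 6 = 5.0667
σ̂ = R̄ / d₂ = 5.0667 / 3.078 = 1.6461

1.646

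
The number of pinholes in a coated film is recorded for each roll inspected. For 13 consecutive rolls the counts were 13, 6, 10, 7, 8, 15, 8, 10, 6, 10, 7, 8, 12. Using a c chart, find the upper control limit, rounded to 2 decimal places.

18.35

c̄ = (13 + 6 + 10 + 7 + 8 + 15 + 8 + 10 + 6 + 10 + 7 + 8 + 12) / 13 = 120 / 13 = 9.2308
UCL = c̄ + 3√c̄ = 9.2308 + 3 × √9.2308 = 9.2308 + 3 × 3.0382 = 18.3454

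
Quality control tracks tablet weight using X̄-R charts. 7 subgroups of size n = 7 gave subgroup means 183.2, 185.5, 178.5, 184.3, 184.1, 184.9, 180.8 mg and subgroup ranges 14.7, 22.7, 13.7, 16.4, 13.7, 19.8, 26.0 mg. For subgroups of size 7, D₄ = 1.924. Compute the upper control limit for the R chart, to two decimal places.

34.91

R̄ = (14.7 + 22.7 + 13.7 + 16.4 + 13.7 + 19.8 + 26.0) / 7 = 127.0000 / 7 = 18.1429
UCL_R = D₄·R̄ = 1.924 × 18.1429 = 34.9069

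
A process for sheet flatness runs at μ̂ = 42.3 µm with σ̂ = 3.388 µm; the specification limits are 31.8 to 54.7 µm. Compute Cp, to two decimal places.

1.13

Cp = (USL − LSL) / (6σ̂) = (54.7 − 31.8) / (6 × 3.388) = 22.9000 / 20.3280 = 1.1265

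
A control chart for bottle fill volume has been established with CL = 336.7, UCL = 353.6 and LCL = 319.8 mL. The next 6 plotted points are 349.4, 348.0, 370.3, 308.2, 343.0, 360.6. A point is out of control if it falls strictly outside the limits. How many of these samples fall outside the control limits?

3

Compare each point to [319.8, 353.6]: sample 3 = 370.3 > UCL; sample 4 = 308.2 < LCL; sample 6 = 360.6 > UCL.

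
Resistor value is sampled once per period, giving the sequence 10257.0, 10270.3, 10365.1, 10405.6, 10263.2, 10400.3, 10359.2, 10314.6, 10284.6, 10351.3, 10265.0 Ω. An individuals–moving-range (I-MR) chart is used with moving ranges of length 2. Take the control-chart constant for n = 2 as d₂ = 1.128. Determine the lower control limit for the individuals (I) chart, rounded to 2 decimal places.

X̄ = (10257.0 + 10270.3 + 10365.1 + 10405.6 + 10263.2 + 10400.3 + 10359.2 + 10314.6 + 10284.6 + 10351.3 + 10265.0) / 11 = 10321.4727
Moving ranges: 13.3, 94.8, 40.5, 142.4, 137.1, 41.1, 44.6, 30.0, 66.7, 86.3; M̄R̄ = 696.8000 / 10 = 69.6800
LCL = X̄ − 3·M̄R̄/d₂ = 10321.4727 − 3 × 69.6800 / 1.128 = 10136.1536

10136.15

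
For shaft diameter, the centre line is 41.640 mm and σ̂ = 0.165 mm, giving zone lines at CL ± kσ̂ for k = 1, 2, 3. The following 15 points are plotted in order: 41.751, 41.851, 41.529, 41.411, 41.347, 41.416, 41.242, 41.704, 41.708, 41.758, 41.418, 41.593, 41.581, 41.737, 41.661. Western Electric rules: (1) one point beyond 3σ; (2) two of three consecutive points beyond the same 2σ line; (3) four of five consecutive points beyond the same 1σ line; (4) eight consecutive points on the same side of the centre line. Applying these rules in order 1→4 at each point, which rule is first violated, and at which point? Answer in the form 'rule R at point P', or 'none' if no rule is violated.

rule 3 at point 7

Zone of each point (C = within 1σ̂, B = 1σ̂–2σ̂, A = 2σ̂–3σ̂, * = beyond 3σ̂; sign = side of CL): 1:+C, 2:+B, 3:-C, 4:-B, 5:-B, 6:-B, 7:-A, 8:+C, 9:+C, 10:+C, 11:-B, 12:-C, 13:-C, 14:+C, 15:+C
Rule 3 (four of five consecutive points beyond the same 1σ limit) is satisfied at point 7.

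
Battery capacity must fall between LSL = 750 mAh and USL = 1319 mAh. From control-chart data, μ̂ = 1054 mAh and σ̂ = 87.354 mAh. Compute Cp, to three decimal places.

1.086

Cp = (USL − LSL) / (6σ̂) = (1319 − 750) / (6 × 87.354) = 569.0000 / 524.1240 = 1.0856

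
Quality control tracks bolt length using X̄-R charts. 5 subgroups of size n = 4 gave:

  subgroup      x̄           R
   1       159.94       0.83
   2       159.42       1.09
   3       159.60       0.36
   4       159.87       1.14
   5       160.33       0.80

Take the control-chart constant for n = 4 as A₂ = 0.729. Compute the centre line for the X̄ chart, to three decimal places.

159.832

X̄̄ = (159.94 + 159.42 + 159.60 + 159.87 + 160.33) / 5 = 799.1600 / 5 = 159.8320
CL = X̄̄ = 159.8320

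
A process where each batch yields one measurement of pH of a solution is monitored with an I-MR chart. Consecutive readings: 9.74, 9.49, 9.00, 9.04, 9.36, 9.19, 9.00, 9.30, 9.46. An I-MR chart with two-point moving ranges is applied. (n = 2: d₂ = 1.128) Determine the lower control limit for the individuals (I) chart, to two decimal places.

X̄ = (9.74 + 9.49 + 9.00 + 9.04 + 9.36 + 9.19 + 9.00 + 9.30 + 9.46) / 9 = 9.2867
Moving ranges: 0.25, 0.49, 0.04, 0.32, 0.17, 0.19, 0.30, 0.16; M̄R̄ = 1.9200 / 8 = 0.2400
LCL = X̄ − 3·M̄R̄/d₂ = 9.2867 − 3 × 0.2400 / 1.128 = 8.6484

8.65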